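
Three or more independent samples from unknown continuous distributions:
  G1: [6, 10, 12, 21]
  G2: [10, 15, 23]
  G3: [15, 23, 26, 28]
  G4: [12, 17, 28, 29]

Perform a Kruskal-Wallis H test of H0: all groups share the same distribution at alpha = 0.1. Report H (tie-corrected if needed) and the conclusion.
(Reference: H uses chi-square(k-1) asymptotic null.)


Step 1: Combine all N = 15 observations and assign midranks.
sorted (value, group, rank): (6,G1,1), (10,G1,2.5), (10,G2,2.5), (12,G1,4.5), (12,G4,4.5), (15,G2,6.5), (15,G3,6.5), (17,G4,8), (21,G1,9), (23,G2,10.5), (23,G3,10.5), (26,G3,12), (28,G3,13.5), (28,G4,13.5), (29,G4,15)
Step 2: Sum ranks within each group.
R_1 = 17 (n_1 = 4)
R_2 = 19.5 (n_2 = 3)
R_3 = 42.5 (n_3 = 4)
R_4 = 41 (n_4 = 4)
Step 3: H = 12/(N(N+1)) * sum(R_i^2/n_i) - 3(N+1)
     = 12/(15*16) * (17^2/4 + 19.5^2/3 + 42.5^2/4 + 41^2/4) - 3*16
     = 0.050000 * 1070.81 - 48
     = 5.540625.
Step 4: Ties present; correction factor C = 1 - 30/(15^3 - 15) = 0.991071. Corrected H = 5.540625 / 0.991071 = 5.590541.
Step 5: Under H0, H ~ chi^2(3); p-value = 0.133322.
Step 6: alpha = 0.1. fail to reject H0.

H = 5.5905, df = 3, p = 0.133322, fail to reject H0.


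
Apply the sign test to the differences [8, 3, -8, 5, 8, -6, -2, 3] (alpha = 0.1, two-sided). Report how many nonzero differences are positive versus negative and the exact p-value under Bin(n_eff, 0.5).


Step 1: Discard zero differences. Original n = 8; n_eff = number of nonzero differences = 8.
Nonzero differences (with sign): +8, +3, -8, +5, +8, -6, -2, +3
Step 2: Count signs: positive = 5, negative = 3.
Step 3: Under H0: P(positive) = 0.5, so the number of positives S ~ Bin(8, 0.5).
Step 4: Two-sided exact p-value = sum of Bin(8,0.5) probabilities at or below the observed probability = 0.726562.
Step 5: alpha = 0.1. fail to reject H0.

n_eff = 8, pos = 5, neg = 3, p = 0.726562, fail to reject H0.


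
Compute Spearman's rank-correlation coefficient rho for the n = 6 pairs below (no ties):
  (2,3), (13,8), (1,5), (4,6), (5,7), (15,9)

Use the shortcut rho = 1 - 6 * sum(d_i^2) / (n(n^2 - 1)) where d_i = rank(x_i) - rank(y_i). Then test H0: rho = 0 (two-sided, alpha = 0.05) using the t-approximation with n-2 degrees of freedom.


Step 1: Rank x and y separately (midranks; no ties here).
rank(x): 2->2, 13->5, 1->1, 4->3, 5->4, 15->6
rank(y): 3->1, 8->5, 5->2, 6->3, 7->4, 9->6
Step 2: d_i = R_x(i) - R_y(i); compute d_i^2.
  (2-1)^2=1, (5-5)^2=0, (1-2)^2=1, (3-3)^2=0, (4-4)^2=0, (6-6)^2=0
sum(d^2) = 2.
Step 3: rho = 1 - 6*2 / (6*(6^2 - 1)) = 1 - 12/210 = 0.942857.
Step 4: Under H0, t = rho * sqrt((n-2)/(1-rho^2)) = 5.6595 ~ t(4).
Step 5: Two-sided p-value from the t-distribution with 4 df = 0.004805.
Step 6: alpha = 0.05. reject H0.

rho = 0.9429, p = 0.004805, reject H0 at alpha = 0.05.


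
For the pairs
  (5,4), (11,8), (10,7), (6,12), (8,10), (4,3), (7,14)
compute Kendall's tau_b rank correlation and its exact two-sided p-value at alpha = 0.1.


Step 1: Enumerate the 21 unordered pairs (i,j) with i<j and classify each by sign(x_j-x_i) * sign(y_j-y_i).
  (1,2):dx=+6,dy=+4->C; (1,3):dx=+5,dy=+3->C; (1,4):dx=+1,dy=+8->C; (1,5):dx=+3,dy=+6->C
  (1,6):dx=-1,dy=-1->C; (1,7):dx=+2,dy=+10->C; (2,3):dx=-1,dy=-1->C; (2,4):dx=-5,dy=+4->D
  (2,5):dx=-3,dy=+2->D; (2,6):dx=-7,dy=-5->C; (2,7):dx=-4,dy=+6->D; (3,4):dx=-4,dy=+5->D
  (3,5):dx=-2,dy=+3->D; (3,6):dx=-6,dy=-4->C; (3,7):dx=-3,dy=+7->D; (4,5):dx=+2,dy=-2->D
  (4,6):dx=-2,dy=-9->C; (4,7):dx=+1,dy=+2->C; (5,6):dx=-4,dy=-7->C; (5,7):dx=-1,dy=+4->D
  (6,7):dx=+3,dy=+11->C
Step 2: C = 13, D = 8, total pairs = 21.
Step 3: tau = (C - D)/(n(n-1)/2) = (13 - 8)/21 = 0.238095.
Step 4: Exact two-sided p-value (enumerate n! = 5040 permutations of y under H0): p = 0.561905.
Step 5: alpha = 0.1. fail to reject H0.

tau_b = 0.2381 (C=13, D=8), p = 0.561905, fail to reject H0.


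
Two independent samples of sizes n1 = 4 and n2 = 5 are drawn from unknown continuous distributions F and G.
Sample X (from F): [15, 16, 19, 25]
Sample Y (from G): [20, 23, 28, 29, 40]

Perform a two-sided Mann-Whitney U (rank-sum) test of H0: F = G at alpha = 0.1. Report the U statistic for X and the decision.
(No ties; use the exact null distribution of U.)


Step 1: Combine and sort all 9 observations; assign midranks.
sorted (value, group): (15,X), (16,X), (19,X), (20,Y), (23,Y), (25,X), (28,Y), (29,Y), (40,Y)
ranks: 15->1, 16->2, 19->3, 20->4, 23->5, 25->6, 28->7, 29->8, 40->9
Step 2: Rank sum for X: R1 = 1 + 2 + 3 + 6 = 12.
Step 3: U_X = R1 - n1(n1+1)/2 = 12 - 4*5/2 = 12 - 10 = 2.
       U_Y = n1*n2 - U_X = 20 - 2 = 18.
Step 4: No ties, so the exact null distribution of U (based on enumerating the C(9,4) = 126 equally likely rank assignments) gives the two-sided p-value.
Step 5: p-value = 0.063492; compare to alpha = 0.1. reject H0.

U_X = 2, p = 0.063492, reject H0 at alpha = 0.1.


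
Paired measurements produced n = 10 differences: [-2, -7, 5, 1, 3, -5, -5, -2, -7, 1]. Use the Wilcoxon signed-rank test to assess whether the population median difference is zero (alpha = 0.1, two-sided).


Step 1: Drop any zero differences (none here) and take |d_i|.
|d| = [2, 7, 5, 1, 3, 5, 5, 2, 7, 1]
Step 2: Midrank |d_i| (ties get averaged ranks).
ranks: |2|->3.5, |7|->9.5, |5|->7, |1|->1.5, |3|->5, |5|->7, |5|->7, |2|->3.5, |7|->9.5, |1|->1.5
Step 3: Attach original signs; sum ranks with positive sign and with negative sign.
W+ = 7 + 1.5 + 5 + 1.5 = 15
W- = 3.5 + 9.5 + 7 + 7 + 3.5 + 9.5 = 40
(Check: W+ + W- = 55 should equal n(n+1)/2 = 55.)
Step 4: Test statistic W = min(W+, W-) = 15.
Step 5: Ties in |d|, so use the tie-corrected normal approximation.
        E[W] = n(n+1)/4 = 10*11/4 = 27.5.
        Tie groups: |d|=1 (t=2), |d|=2 (t=2), |d|=5 (t=3), |d|=7 (t=2); sum(t^3 - t) = 42.
        Var[W] = n(n+1)(2n+1)/24 - sum(t^3-t)/48 = 2310/24 - 42/48 = 95.375.
        z = (W - E[W]) / sqrt(Var[W]) = (15 - 27.5) / 9.7660 = -1.2799.
        Two-sided p = 2*Phi(z) = 0.200563.
Step 6: alpha = 0.1. fail to reject H0.

W+ = 15, W- = 40, W = min = 15, p = 0.200563, fail to reject H0.


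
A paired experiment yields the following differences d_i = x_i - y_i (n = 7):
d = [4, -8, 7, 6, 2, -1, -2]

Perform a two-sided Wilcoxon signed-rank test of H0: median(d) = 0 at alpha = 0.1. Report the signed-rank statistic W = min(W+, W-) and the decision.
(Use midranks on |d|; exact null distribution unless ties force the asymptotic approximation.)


Step 1: Drop any zero differences (none here) and take |d_i|.
|d| = [4, 8, 7, 6, 2, 1, 2]
Step 2: Midrank |d_i| (ties get averaged ranks).
ranks: |4|->4, |8|->7, |7|->6, |6|->5, |2|->2.5, |1|->1, |2|->2.5
Step 3: Attach original signs; sum ranks with positive sign and with negative sign.
W+ = 4 + 6 + 5 + 2.5 = 17.5
W- = 7 + 1 + 2.5 = 10.5
(Check: W+ + W- = 28 should equal n(n+1)/2 = 28.)
Step 4: Test statistic W = min(W+, W-) = 10.5.
Step 5: Ties in |d|, so use the tie-corrected normal approximation.
        E[W] = n(n+1)/4 = 7*8/4 = 14.
        Tie groups: |d|=2 (t=2); sum(t^3 - t) = 6.
        Var[W] = n(n+1)(2n+1)/24 - sum(t^3-t)/48 = 840/24 - 6/48 = 34.875.
        z = (W - E[W]) / sqrt(Var[W]) = (10.5 - 14) / 5.9055 = -0.5927.
        Two-sided p = 2*Phi(z) = 0.553404.
Step 6: alpha = 0.1. fail to reject H0.

W+ = 17.5, W- = 10.5, W = min = 10.5, p = 0.553404, fail to reject H0.


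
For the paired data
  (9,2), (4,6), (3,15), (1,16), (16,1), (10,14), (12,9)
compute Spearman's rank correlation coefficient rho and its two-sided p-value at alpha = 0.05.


Step 1: Rank x and y separately (midranks; no ties here).
rank(x): 9->4, 4->3, 3->2, 1->1, 16->7, 10->5, 12->6
rank(y): 2->2, 6->3, 15->6, 16->7, 1->1, 14->5, 9->4
Step 2: d_i = R_x(i) - R_y(i); compute d_i^2.
  (4-2)^2=4, (3-3)^2=0, (2-6)^2=16, (1-7)^2=36, (7-1)^2=36, (5-5)^2=0, (6-4)^2=4
sum(d^2) = 96.
Step 3: rho = 1 - 6*96 / (7*(7^2 - 1)) = 1 - 576/336 = -0.714286.
Step 4: Under H0, t = rho * sqrt((n-2)/(1-rho^2)) = -2.2822 ~ t(5).
Step 5: Two-sided p-value from the t-distribution with 5 df = 0.071344.
Step 6: alpha = 0.05. fail to reject H0.

rho = -0.7143, p = 0.071344, fail to reject H0 at alpha = 0.05.


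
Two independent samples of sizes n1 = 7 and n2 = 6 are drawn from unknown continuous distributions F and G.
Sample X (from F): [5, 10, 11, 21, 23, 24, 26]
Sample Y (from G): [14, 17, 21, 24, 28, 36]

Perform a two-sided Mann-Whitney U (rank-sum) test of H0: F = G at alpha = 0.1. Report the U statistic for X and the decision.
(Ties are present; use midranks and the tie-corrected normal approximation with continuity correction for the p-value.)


Step 1: Combine and sort all 13 observations; assign midranks.
sorted (value, group): (5,X), (10,X), (11,X), (14,Y), (17,Y), (21,X), (21,Y), (23,X), (24,X), (24,Y), (26,X), (28,Y), (36,Y)
ranks: 5->1, 10->2, 11->3, 14->4, 17->5, 21->6.5, 21->6.5, 23->8, 24->9.5, 24->9.5, 26->11, 28->12, 36->13
Step 2: Rank sum for X: R1 = 1 + 2 + 3 + 6.5 + 8 + 9.5 + 11 = 41.
Step 3: U_X = R1 - n1(n1+1)/2 = 41 - 7*8/2 = 41 - 28 = 13.
       U_Y = n1*n2 - U_X = 42 - 13 = 29.
Step 4: Ties are present, so use the tie-corrected normal approximation (with continuity correction) for the p-value.
Step 5: p-value = 0.282651; compare to alpha = 0.1. fail to reject H0.

U_X = 13, p = 0.282651, fail to reject H0 at alpha = 0.1.


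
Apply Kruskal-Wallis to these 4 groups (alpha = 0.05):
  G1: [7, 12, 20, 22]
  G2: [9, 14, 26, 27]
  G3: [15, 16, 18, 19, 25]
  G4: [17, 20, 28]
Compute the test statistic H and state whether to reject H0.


Step 1: Combine all N = 16 observations and assign midranks.
sorted (value, group, rank): (7,G1,1), (9,G2,2), (12,G1,3), (14,G2,4), (15,G3,5), (16,G3,6), (17,G4,7), (18,G3,8), (19,G3,9), (20,G1,10.5), (20,G4,10.5), (22,G1,12), (25,G3,13), (26,G2,14), (27,G2,15), (28,G4,16)
Step 2: Sum ranks within each group.
R_1 = 26.5 (n_1 = 4)
R_2 = 35 (n_2 = 4)
R_3 = 41 (n_3 = 5)
R_4 = 33.5 (n_4 = 3)
Step 3: H = 12/(N(N+1)) * sum(R_i^2/n_i) - 3(N+1)
     = 12/(16*17) * (26.5^2/4 + 35^2/4 + 41^2/5 + 33.5^2/3) - 3*17
     = 0.044118 * 1192.1 - 51
     = 1.592463.
Step 4: Ties present; correction factor C = 1 - 6/(16^3 - 16) = 0.998529. Corrected H = 1.592463 / 0.998529 = 1.594809.
Step 5: Under H0, H ~ chi^2(3); p-value = 0.660568.
Step 6: alpha = 0.05. fail to reject H0.

H = 1.5948, df = 3, p = 0.660568, fail to reject H0.


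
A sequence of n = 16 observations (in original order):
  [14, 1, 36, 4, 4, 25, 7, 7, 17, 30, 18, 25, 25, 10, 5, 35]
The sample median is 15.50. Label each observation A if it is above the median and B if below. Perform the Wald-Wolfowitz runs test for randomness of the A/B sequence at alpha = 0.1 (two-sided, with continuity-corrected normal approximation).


Step 1: Compute median = 15.50; label A = above, B = below.
Labels in order: BBABBABBAAAAABBA  (n_A = 8, n_B = 8)
Step 2: Count runs R = 8.
Step 3: Under H0 (random ordering), E[R] = 2*n_A*n_B/(n_A+n_B) + 1 = 2*8*8/16 + 1 = 9.0000.
        Var[R] = 2*n_A*n_B*(2*n_A*n_B - n_A - n_B) / ((n_A+n_B)^2 * (n_A+n_B-1)) = 14336/3840 = 3.7333.
        SD[R] = 1.9322.
Step 4: Continuity-corrected z = (R + 0.5 - E[R]) / SD[R] = (8 + 0.5 - 9.0000) / 1.9322 = -0.2588.
Step 5: Two-sided p-value via normal approximation = 2*(1 - Phi(|z|)) = 0.795809.
Step 6: alpha = 0.1. fail to reject H0.

R = 8, z = -0.2588, p = 0.795809, fail to reject H0.


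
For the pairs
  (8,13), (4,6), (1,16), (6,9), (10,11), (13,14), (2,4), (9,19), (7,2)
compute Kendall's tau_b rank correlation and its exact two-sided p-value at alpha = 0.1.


Step 1: Enumerate the 36 unordered pairs (i,j) with i<j and classify each by sign(x_j-x_i) * sign(y_j-y_i).
  (1,2):dx=-4,dy=-7->C; (1,3):dx=-7,dy=+3->D; (1,4):dx=-2,dy=-4->C; (1,5):dx=+2,dy=-2->D
  (1,6):dx=+5,dy=+1->C; (1,7):dx=-6,dy=-9->C; (1,8):dx=+1,dy=+6->C; (1,9):dx=-1,dy=-11->C
  (2,3):dx=-3,dy=+10->D; (2,4):dx=+2,dy=+3->C; (2,5):dx=+6,dy=+5->C; (2,6):dx=+9,dy=+8->C
  (2,7):dx=-2,dy=-2->C; (2,8):dx=+5,dy=+13->C; (2,9):dx=+3,dy=-4->D; (3,4):dx=+5,dy=-7->D
  (3,5):dx=+9,dy=-5->D; (3,6):dx=+12,dy=-2->D; (3,7):dx=+1,dy=-12->D; (3,8):dx=+8,dy=+3->C
  (3,9):dx=+6,dy=-14->D; (4,5):dx=+4,dy=+2->C; (4,6):dx=+7,dy=+5->C; (4,7):dx=-4,dy=-5->C
  (4,8):dx=+3,dy=+10->C; (4,9):dx=+1,dy=-7->D; (5,6):dx=+3,dy=+3->C; (5,7):dx=-8,dy=-7->C
  (5,8):dx=-1,dy=+8->D; (5,9):dx=-3,dy=-9->C; (6,7):dx=-11,dy=-10->C; (6,8):dx=-4,dy=+5->D
  (6,9):dx=-6,dy=-12->C; (7,8):dx=+7,dy=+15->C; (7,9):dx=+5,dy=-2->D; (8,9):dx=-2,dy=-17->C
Step 2: C = 23, D = 13, total pairs = 36.
Step 3: tau = (C - D)/(n(n-1)/2) = (23 - 13)/36 = 0.277778.
Step 4: Exact two-sided p-value (enumerate n! = 362880 permutations of y under H0): p = 0.358488.
Step 5: alpha = 0.1. fail to reject H0.

tau_b = 0.2778 (C=23, D=13), p = 0.358488, fail to reject H0.


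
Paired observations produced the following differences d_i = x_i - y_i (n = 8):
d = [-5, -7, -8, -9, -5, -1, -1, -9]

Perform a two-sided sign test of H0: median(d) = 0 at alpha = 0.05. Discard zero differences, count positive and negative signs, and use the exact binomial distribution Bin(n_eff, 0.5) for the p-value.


Step 1: Discard zero differences. Original n = 8; n_eff = number of nonzero differences = 8.
Nonzero differences (with sign): -5, -7, -8, -9, -5, -1, -1, -9
Step 2: Count signs: positive = 0, negative = 8.
Step 3: Under H0: P(positive) = 0.5, so the number of positives S ~ Bin(8, 0.5).
Step 4: Two-sided exact p-value = sum of Bin(8,0.5) probabilities at or below the observed probability = 0.007812.
Step 5: alpha = 0.05. reject H0.

n_eff = 8, pos = 0, neg = 8, p = 0.007812, reject H0.


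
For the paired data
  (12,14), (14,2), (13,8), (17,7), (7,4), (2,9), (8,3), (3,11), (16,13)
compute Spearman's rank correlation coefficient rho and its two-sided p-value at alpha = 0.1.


Step 1: Rank x and y separately (midranks; no ties here).
rank(x): 12->5, 14->7, 13->6, 17->9, 7->3, 2->1, 8->4, 3->2, 16->8
rank(y): 14->9, 2->1, 8->5, 7->4, 4->3, 9->6, 3->2, 11->7, 13->8
Step 2: d_i = R_x(i) - R_y(i); compute d_i^2.
  (5-9)^2=16, (7-1)^2=36, (6-5)^2=1, (9-4)^2=25, (3-3)^2=0, (1-6)^2=25, (4-2)^2=4, (2-7)^2=25, (8-8)^2=0
sum(d^2) = 132.
Step 3: rho = 1 - 6*132 / (9*(9^2 - 1)) = 1 - 792/720 = -0.100000.
Step 4: Under H0, t = rho * sqrt((n-2)/(1-rho^2)) = -0.2659 ~ t(7).
Step 5: Two-sided p-value from the t-distribution with 7 df = 0.797972.
Step 6: alpha = 0.1. fail to reject H0.

rho = -0.1000, p = 0.797972, fail to reject H0 at alpha = 0.1.


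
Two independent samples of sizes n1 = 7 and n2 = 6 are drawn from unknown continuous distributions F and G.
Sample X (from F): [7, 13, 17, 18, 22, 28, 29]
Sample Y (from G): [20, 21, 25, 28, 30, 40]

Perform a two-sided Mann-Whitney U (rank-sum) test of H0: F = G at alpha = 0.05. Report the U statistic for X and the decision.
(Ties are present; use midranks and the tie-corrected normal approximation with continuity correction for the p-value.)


Step 1: Combine and sort all 13 observations; assign midranks.
sorted (value, group): (7,X), (13,X), (17,X), (18,X), (20,Y), (21,Y), (22,X), (25,Y), (28,X), (28,Y), (29,X), (30,Y), (40,Y)
ranks: 7->1, 13->2, 17->3, 18->4, 20->5, 21->6, 22->7, 25->8, 28->9.5, 28->9.5, 29->11, 30->12, 40->13
Step 2: Rank sum for X: R1 = 1 + 2 + 3 + 4 + 7 + 9.5 + 11 = 37.5.
Step 3: U_X = R1 - n1(n1+1)/2 = 37.5 - 7*8/2 = 37.5 - 28 = 9.5.
       U_Y = n1*n2 - U_X = 42 - 9.5 = 32.5.
Step 4: Ties are present, so use the tie-corrected normal approximation (with continuity correction) for the p-value.
Step 5: p-value = 0.115582; compare to alpha = 0.05. fail to reject H0.

U_X = 9.5, p = 0.115582, fail to reject H0 at alpha = 0.05.


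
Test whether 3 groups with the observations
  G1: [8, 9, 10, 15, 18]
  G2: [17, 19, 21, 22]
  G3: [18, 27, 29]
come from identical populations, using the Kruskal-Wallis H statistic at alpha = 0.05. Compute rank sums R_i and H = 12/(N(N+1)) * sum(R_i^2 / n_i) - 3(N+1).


Step 1: Combine all N = 12 observations and assign midranks.
sorted (value, group, rank): (8,G1,1), (9,G1,2), (10,G1,3), (15,G1,4), (17,G2,5), (18,G1,6.5), (18,G3,6.5), (19,G2,8), (21,G2,9), (22,G2,10), (27,G3,11), (29,G3,12)
Step 2: Sum ranks within each group.
R_1 = 16.5 (n_1 = 5)
R_2 = 32 (n_2 = 4)
R_3 = 29.5 (n_3 = 3)
Step 3: H = 12/(N(N+1)) * sum(R_i^2/n_i) - 3(N+1)
     = 12/(12*13) * (16.5^2/5 + 32^2/4 + 29.5^2/3) - 3*13
     = 0.076923 * 600.533 - 39
     = 7.194872.
Step 4: Ties present; correction factor C = 1 - 6/(12^3 - 12) = 0.996503. Corrected H = 7.194872 / 0.996503 = 7.220117.
Step 5: Under H0, H ~ chi^2(2); p-value = 0.027050.
Step 6: alpha = 0.05. reject H0.

H = 7.2201, df = 2, p = 0.027050, reject H0.


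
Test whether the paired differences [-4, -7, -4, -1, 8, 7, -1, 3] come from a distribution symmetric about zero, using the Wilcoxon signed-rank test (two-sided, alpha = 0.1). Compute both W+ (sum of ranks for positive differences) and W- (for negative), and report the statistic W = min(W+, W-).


Step 1: Drop any zero differences (none here) and take |d_i|.
|d| = [4, 7, 4, 1, 8, 7, 1, 3]
Step 2: Midrank |d_i| (ties get averaged ranks).
ranks: |4|->4.5, |7|->6.5, |4|->4.5, |1|->1.5, |8|->8, |7|->6.5, |1|->1.5, |3|->3
Step 3: Attach original signs; sum ranks with positive sign and with negative sign.
W+ = 8 + 6.5 + 3 = 17.5
W- = 4.5 + 6.5 + 4.5 + 1.5 + 1.5 = 18.5
(Check: W+ + W- = 36 should equal n(n+1)/2 = 36.)
Step 4: Test statistic W = min(W+, W-) = 17.5.
Step 5: Ties in |d|, so use the tie-corrected normal approximation.
        E[W] = n(n+1)/4 = 8*9/4 = 18.
        Tie groups: |d|=1 (t=2), |d|=4 (t=2), |d|=7 (t=2); sum(t^3 - t) = 18.
        Var[W] = n(n+1)(2n+1)/24 - sum(t^3-t)/48 = 1224/24 - 18/48 = 50.625.
        z = (W - E[W]) / sqrt(Var[W]) = (17.5 - 18) / 7.1151 = -0.0703.
        Two-sided p = 2*Phi(z) = 0.943977.
Step 6: alpha = 0.1. fail to reject H0.

W+ = 17.5, W- = 18.5, W = min = 17.5, p = 0.943977, fail to reject H0.


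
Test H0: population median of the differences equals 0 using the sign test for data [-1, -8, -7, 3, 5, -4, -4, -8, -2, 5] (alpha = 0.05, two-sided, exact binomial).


Step 1: Discard zero differences. Original n = 10; n_eff = number of nonzero differences = 10.
Nonzero differences (with sign): -1, -8, -7, +3, +5, -4, -4, -8, -2, +5
Step 2: Count signs: positive = 3, negative = 7.
Step 3: Under H0: P(positive) = 0.5, so the number of positives S ~ Bin(10, 0.5).
Step 4: Two-sided exact p-value = sum of Bin(10,0.5) probabilities at or below the observed probability = 0.343750.
Step 5: alpha = 0.05. fail to reject H0.

n_eff = 10, pos = 3, neg = 7, p = 0.343750, fail to reject H0.


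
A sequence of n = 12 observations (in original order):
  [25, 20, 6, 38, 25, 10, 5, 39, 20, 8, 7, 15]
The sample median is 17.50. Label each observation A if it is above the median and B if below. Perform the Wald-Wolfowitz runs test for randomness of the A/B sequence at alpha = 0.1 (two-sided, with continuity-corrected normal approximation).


Step 1: Compute median = 17.50; label A = above, B = below.
Labels in order: AABAABBAABBB  (n_A = 6, n_B = 6)
Step 2: Count runs R = 6.
Step 3: Under H0 (random ordering), E[R] = 2*n_A*n_B/(n_A+n_B) + 1 = 2*6*6/12 + 1 = 7.0000.
        Var[R] = 2*n_A*n_B*(2*n_A*n_B - n_A - n_B) / ((n_A+n_B)^2 * (n_A+n_B-1)) = 4320/1584 = 2.7273.
        SD[R] = 1.6514.
Step 4: Continuity-corrected z = (R + 0.5 - E[R]) / SD[R] = (6 + 0.5 - 7.0000) / 1.6514 = -0.3028.
Step 5: Two-sided p-value via normal approximation = 2*(1 - Phi(|z|)) = 0.762069.
Step 6: alpha = 0.1. fail to reject H0.

R = 6, z = -0.3028, p = 0.762069, fail to reject H0.


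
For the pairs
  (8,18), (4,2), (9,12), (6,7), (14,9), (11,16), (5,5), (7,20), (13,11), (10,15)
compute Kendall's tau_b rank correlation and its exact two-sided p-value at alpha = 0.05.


Step 1: Enumerate the 45 unordered pairs (i,j) with i<j and classify each by sign(x_j-x_i) * sign(y_j-y_i).
  (1,2):dx=-4,dy=-16->C; (1,3):dx=+1,dy=-6->D; (1,4):dx=-2,dy=-11->C; (1,5):dx=+6,dy=-9->D
  (1,6):dx=+3,dy=-2->D; (1,7):dx=-3,dy=-13->C; (1,8):dx=-1,dy=+2->D; (1,9):dx=+5,dy=-7->D
  (1,10):dx=+2,dy=-3->D; (2,3):dx=+5,dy=+10->C; (2,4):dx=+2,dy=+5->C; (2,5):dx=+10,dy=+7->C
  (2,6):dx=+7,dy=+14->C; (2,7):dx=+1,dy=+3->C; (2,8):dx=+3,dy=+18->C; (2,9):dx=+9,dy=+9->C
  (2,10):dx=+6,dy=+13->C; (3,4):dx=-3,dy=-5->C; (3,5):dx=+5,dy=-3->D; (3,6):dx=+2,dy=+4->C
  (3,7):dx=-4,dy=-7->C; (3,8):dx=-2,dy=+8->D; (3,9):dx=+4,dy=-1->D; (3,10):dx=+1,dy=+3->C
  (4,5):dx=+8,dy=+2->C; (4,6):dx=+5,dy=+9->C; (4,7):dx=-1,dy=-2->C; (4,8):dx=+1,dy=+13->C
  (4,9):dx=+7,dy=+4->C; (4,10):dx=+4,dy=+8->C; (5,6):dx=-3,dy=+7->D; (5,7):dx=-9,dy=-4->C
  (5,8):dx=-7,dy=+11->D; (5,9):dx=-1,dy=+2->D; (5,10):dx=-4,dy=+6->D; (6,7):dx=-6,dy=-11->C
  (6,8):dx=-4,dy=+4->D; (6,9):dx=+2,dy=-5->D; (6,10):dx=-1,dy=-1->C; (7,8):dx=+2,dy=+15->C
  (7,9):dx=+8,dy=+6->C; (7,10):dx=+5,dy=+10->C; (8,9):dx=+6,dy=-9->D; (8,10):dx=+3,dy=-5->D
  (9,10):dx=-3,dy=+4->D
Step 2: C = 27, D = 18, total pairs = 45.
Step 3: tau = (C - D)/(n(n-1)/2) = (27 - 18)/45 = 0.200000.
Step 4: Exact two-sided p-value (enumerate n! = 3628800 permutations of y under H0): p = 0.484313.
Step 5: alpha = 0.05. fail to reject H0.

tau_b = 0.2000 (C=27, D=18), p = 0.484313, fail to reject H0.


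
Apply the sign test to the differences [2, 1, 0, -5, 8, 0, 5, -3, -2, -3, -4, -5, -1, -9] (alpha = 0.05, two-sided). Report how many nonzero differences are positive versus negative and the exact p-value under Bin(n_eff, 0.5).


Step 1: Discard zero differences. Original n = 14; n_eff = number of nonzero differences = 12.
Nonzero differences (with sign): +2, +1, -5, +8, +5, -3, -2, -3, -4, -5, -1, -9
Step 2: Count signs: positive = 4, negative = 8.
Step 3: Under H0: P(positive) = 0.5, so the number of positives S ~ Bin(12, 0.5).
Step 4: Two-sided exact p-value = sum of Bin(12,0.5) probabilities at or below the observed probability = 0.387695.
Step 5: alpha = 0.05. fail to reject H0.

n_eff = 12, pos = 4, neg = 8, p = 0.387695, fail to reject H0.


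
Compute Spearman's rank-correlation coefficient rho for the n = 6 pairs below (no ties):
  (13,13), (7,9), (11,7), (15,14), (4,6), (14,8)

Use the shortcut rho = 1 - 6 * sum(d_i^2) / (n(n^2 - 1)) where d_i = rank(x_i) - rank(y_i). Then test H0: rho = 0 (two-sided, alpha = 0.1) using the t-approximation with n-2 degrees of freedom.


Step 1: Rank x and y separately (midranks; no ties here).
rank(x): 13->4, 7->2, 11->3, 15->6, 4->1, 14->5
rank(y): 13->5, 9->4, 7->2, 14->6, 6->1, 8->3
Step 2: d_i = R_x(i) - R_y(i); compute d_i^2.
  (4-5)^2=1, (2-4)^2=4, (3-2)^2=1, (6-6)^2=0, (1-1)^2=0, (5-3)^2=4
sum(d^2) = 10.
Step 3: rho = 1 - 6*10 / (6*(6^2 - 1)) = 1 - 60/210 = 0.714286.
Step 4: Under H0, t = rho * sqrt((n-2)/(1-rho^2)) = 2.0412 ~ t(4).
Step 5: Two-sided p-value from the t-distribution with 4 df = 0.110787.
Step 6: alpha = 0.1. fail to reject H0.

rho = 0.7143, p = 0.110787, fail to reject H0 at alpha = 0.1.


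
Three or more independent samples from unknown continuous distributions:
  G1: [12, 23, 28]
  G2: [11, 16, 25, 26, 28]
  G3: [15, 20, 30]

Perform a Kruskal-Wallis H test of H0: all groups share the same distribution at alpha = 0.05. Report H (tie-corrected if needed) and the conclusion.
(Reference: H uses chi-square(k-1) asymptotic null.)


Step 1: Combine all N = 11 observations and assign midranks.
sorted (value, group, rank): (11,G2,1), (12,G1,2), (15,G3,3), (16,G2,4), (20,G3,5), (23,G1,6), (25,G2,7), (26,G2,8), (28,G1,9.5), (28,G2,9.5), (30,G3,11)
Step 2: Sum ranks within each group.
R_1 = 17.5 (n_1 = 3)
R_2 = 29.5 (n_2 = 5)
R_3 = 19 (n_3 = 3)
Step 3: H = 12/(N(N+1)) * sum(R_i^2/n_i) - 3(N+1)
     = 12/(11*12) * (17.5^2/3 + 29.5^2/5 + 19^2/3) - 3*12
     = 0.090909 * 396.467 - 36
     = 0.042424.
Step 4: Ties present; correction factor C = 1 - 6/(11^3 - 11) = 0.995455. Corrected H = 0.042424 / 0.995455 = 0.042618.
Step 5: Under H0, H ~ chi^2(2); p-value = 0.978916.
Step 6: alpha = 0.05. fail to reject H0.

H = 0.0426, df = 2, p = 0.978916, fail to reject H0.


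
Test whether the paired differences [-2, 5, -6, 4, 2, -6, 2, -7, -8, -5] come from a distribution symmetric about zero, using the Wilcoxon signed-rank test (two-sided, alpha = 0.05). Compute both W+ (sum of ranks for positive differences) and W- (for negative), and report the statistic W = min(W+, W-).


Step 1: Drop any zero differences (none here) and take |d_i|.
|d| = [2, 5, 6, 4, 2, 6, 2, 7, 8, 5]
Step 2: Midrank |d_i| (ties get averaged ranks).
ranks: |2|->2, |5|->5.5, |6|->7.5, |4|->4, |2|->2, |6|->7.5, |2|->2, |7|->9, |8|->10, |5|->5.5
Step 3: Attach original signs; sum ranks with positive sign and with negative sign.
W+ = 5.5 + 4 + 2 + 2 = 13.5
W- = 2 + 7.5 + 7.5 + 9 + 10 + 5.5 = 41.5
(Check: W+ + W- = 55 should equal n(n+1)/2 = 55.)
Step 4: Test statistic W = min(W+, W-) = 13.5.
Step 5: Ties in |d|, so use the tie-corrected normal approximation.
        E[W] = n(n+1)/4 = 10*11/4 = 27.5.
        Tie groups: |d|=2 (t=3), |d|=5 (t=2), |d|=6 (t=2); sum(t^3 - t) = 36.
        Var[W] = n(n+1)(2n+1)/24 - sum(t^3-t)/48 = 2310/24 - 36/48 = 95.5.
        z = (W - E[W]) / sqrt(Var[W]) = (13.5 - 27.5) / 9.7724 = -1.4326.
        Two-sided p = 2*Phi(z) = 0.151971.
Step 6: alpha = 0.05. fail to reject H0.

W+ = 13.5, W- = 41.5, W = min = 13.5, p = 0.151971, fail to reject H0.


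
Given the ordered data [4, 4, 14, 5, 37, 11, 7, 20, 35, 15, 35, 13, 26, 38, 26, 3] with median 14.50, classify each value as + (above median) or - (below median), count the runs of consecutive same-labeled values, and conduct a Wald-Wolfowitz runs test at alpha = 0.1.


Step 1: Compute median = 14.50; label A = above, B = below.
Labels in order: BBBBABBAAAABAAAB  (n_A = 8, n_B = 8)
Step 2: Count runs R = 7.
Step 3: Under H0 (random ordering), E[R] = 2*n_A*n_B/(n_A+n_B) + 1 = 2*8*8/16 + 1 = 9.0000.
        Var[R] = 2*n_A*n_B*(2*n_A*n_B - n_A - n_B) / ((n_A+n_B)^2 * (n_A+n_B-1)) = 14336/3840 = 3.7333.
        SD[R] = 1.9322.
Step 4: Continuity-corrected z = (R + 0.5 - E[R]) / SD[R] = (7 + 0.5 - 9.0000) / 1.9322 = -0.7763.
Step 5: Two-sided p-value via normal approximation = 2*(1 - Phi(|z|)) = 0.437558.
Step 6: alpha = 0.1. fail to reject H0.

R = 7, z = -0.7763, p = 0.437558, fail to reject H0.


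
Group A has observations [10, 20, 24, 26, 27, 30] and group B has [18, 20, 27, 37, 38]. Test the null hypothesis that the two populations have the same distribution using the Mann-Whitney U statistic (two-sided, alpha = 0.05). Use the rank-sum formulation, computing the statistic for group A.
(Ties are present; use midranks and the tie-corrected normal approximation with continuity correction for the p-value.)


Step 1: Combine and sort all 11 observations; assign midranks.
sorted (value, group): (10,X), (18,Y), (20,X), (20,Y), (24,X), (26,X), (27,X), (27,Y), (30,X), (37,Y), (38,Y)
ranks: 10->1, 18->2, 20->3.5, 20->3.5, 24->5, 26->6, 27->7.5, 27->7.5, 30->9, 37->10, 38->11
Step 2: Rank sum for X: R1 = 1 + 3.5 + 5 + 6 + 7.5 + 9 = 32.
Step 3: U_X = R1 - n1(n1+1)/2 = 32 - 6*7/2 = 32 - 21 = 11.
       U_Y = n1*n2 - U_X = 30 - 11 = 19.
Step 4: Ties are present, so use the tie-corrected normal approximation (with continuity correction) for the p-value.
Step 5: p-value = 0.520916; compare to alpha = 0.05. fail to reject H0.

U_X = 11, p = 0.520916, fail to reject H0 at alpha = 0.05.


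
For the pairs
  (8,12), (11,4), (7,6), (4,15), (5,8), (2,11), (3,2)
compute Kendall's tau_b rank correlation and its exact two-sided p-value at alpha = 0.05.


Step 1: Enumerate the 21 unordered pairs (i,j) with i<j and classify each by sign(x_j-x_i) * sign(y_j-y_i).
  (1,2):dx=+3,dy=-8->D; (1,3):dx=-1,dy=-6->C; (1,4):dx=-4,dy=+3->D; (1,5):dx=-3,dy=-4->C
  (1,6):dx=-6,dy=-1->C; (1,7):dx=-5,dy=-10->C; (2,3):dx=-4,dy=+2->D; (2,4):dx=-7,dy=+11->D
  (2,5):dx=-6,dy=+4->D; (2,6):dx=-9,dy=+7->D; (2,7):dx=-8,dy=-2->C; (3,4):dx=-3,dy=+9->D
  (3,5):dx=-2,dy=+2->D; (3,6):dx=-5,dy=+5->D; (3,7):dx=-4,dy=-4->C; (4,5):dx=+1,dy=-7->D
  (4,6):dx=-2,dy=-4->C; (4,7):dx=-1,dy=-13->C; (5,6):dx=-3,dy=+3->D; (5,7):dx=-2,dy=-6->C
  (6,7):dx=+1,dy=-9->D
Step 2: C = 9, D = 12, total pairs = 21.
Step 3: tau = (C - D)/(n(n-1)/2) = (9 - 12)/21 = -0.142857.
Step 4: Exact two-sided p-value (enumerate n! = 5040 permutations of y under H0): p = 0.772619.
Step 5: alpha = 0.05. fail to reject H0.

tau_b = -0.1429 (C=9, D=12), p = 0.772619, fail to reject H0.


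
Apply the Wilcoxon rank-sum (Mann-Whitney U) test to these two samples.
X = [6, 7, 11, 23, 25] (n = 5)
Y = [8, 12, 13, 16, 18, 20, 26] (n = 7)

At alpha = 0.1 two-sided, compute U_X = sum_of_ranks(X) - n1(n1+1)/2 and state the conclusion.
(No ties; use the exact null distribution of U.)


Step 1: Combine and sort all 12 observations; assign midranks.
sorted (value, group): (6,X), (7,X), (8,Y), (11,X), (12,Y), (13,Y), (16,Y), (18,Y), (20,Y), (23,X), (25,X), (26,Y)
ranks: 6->1, 7->2, 8->3, 11->4, 12->5, 13->6, 16->7, 18->8, 20->9, 23->10, 25->11, 26->12
Step 2: Rank sum for X: R1 = 1 + 2 + 4 + 10 + 11 = 28.
Step 3: U_X = R1 - n1(n1+1)/2 = 28 - 5*6/2 = 28 - 15 = 13.
       U_Y = n1*n2 - U_X = 35 - 13 = 22.
Step 4: No ties, so the exact null distribution of U (based on enumerating the C(12,5) = 792 equally likely rank assignments) gives the two-sided p-value.
Step 5: p-value = 0.530303; compare to alpha = 0.1. fail to reject H0.

U_X = 13, p = 0.530303, fail to reject H0 at alpha = 0.1.


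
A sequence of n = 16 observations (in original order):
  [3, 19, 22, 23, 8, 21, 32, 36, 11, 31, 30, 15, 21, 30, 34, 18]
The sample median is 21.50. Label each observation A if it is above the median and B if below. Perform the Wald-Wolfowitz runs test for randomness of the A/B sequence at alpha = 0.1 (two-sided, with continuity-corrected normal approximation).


Step 1: Compute median = 21.50; label A = above, B = below.
Labels in order: BBAABBAABAABBAAB  (n_A = 8, n_B = 8)
Step 2: Count runs R = 9.
Step 3: Under H0 (random ordering), E[R] = 2*n_A*n_B/(n_A+n_B) + 1 = 2*8*8/16 + 1 = 9.0000.
        Var[R] = 2*n_A*n_B*(2*n_A*n_B - n_A - n_B) / ((n_A+n_B)^2 * (n_A+n_B-1)) = 14336/3840 = 3.7333.
        SD[R] = 1.9322.
Step 4: R = E[R], so z = 0 with no continuity correction.
Step 5: Two-sided p-value via normal approximation = 2*(1 - Phi(|z|)) = 1.000000.
Step 6: alpha = 0.1. fail to reject H0.

R = 9, z = 0.0000, p = 1.000000, fail to reject H0.


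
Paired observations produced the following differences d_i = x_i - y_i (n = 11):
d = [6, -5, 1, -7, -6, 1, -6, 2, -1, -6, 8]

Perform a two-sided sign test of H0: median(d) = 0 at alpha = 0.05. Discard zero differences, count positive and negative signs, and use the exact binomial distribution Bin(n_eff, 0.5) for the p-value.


Step 1: Discard zero differences. Original n = 11; n_eff = number of nonzero differences = 11.
Nonzero differences (with sign): +6, -5, +1, -7, -6, +1, -6, +2, -1, -6, +8
Step 2: Count signs: positive = 5, negative = 6.
Step 3: Under H0: P(positive) = 0.5, so the number of positives S ~ Bin(11, 0.5).
Step 4: Two-sided exact p-value = sum of Bin(11,0.5) probabilities at or below the observed probability = 1.000000.
Step 5: alpha = 0.05. fail to reject H0.

n_eff = 11, pos = 5, neg = 6, p = 1.000000, fail to reject H0.


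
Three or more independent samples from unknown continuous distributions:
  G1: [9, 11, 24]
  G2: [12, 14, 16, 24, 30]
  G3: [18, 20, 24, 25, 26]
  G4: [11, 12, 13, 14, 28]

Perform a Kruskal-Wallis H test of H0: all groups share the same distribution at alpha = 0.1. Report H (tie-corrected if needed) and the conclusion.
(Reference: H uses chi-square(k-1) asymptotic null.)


Step 1: Combine all N = 18 observations and assign midranks.
sorted (value, group, rank): (9,G1,1), (11,G1,2.5), (11,G4,2.5), (12,G2,4.5), (12,G4,4.5), (13,G4,6), (14,G2,7.5), (14,G4,7.5), (16,G2,9), (18,G3,10), (20,G3,11), (24,G1,13), (24,G2,13), (24,G3,13), (25,G3,15), (26,G3,16), (28,G4,17), (30,G2,18)
Step 2: Sum ranks within each group.
R_1 = 16.5 (n_1 = 3)
R_2 = 52 (n_2 = 5)
R_3 = 65 (n_3 = 5)
R_4 = 37.5 (n_4 = 5)
Step 3: H = 12/(N(N+1)) * sum(R_i^2/n_i) - 3(N+1)
     = 12/(18*19) * (16.5^2/3 + 52^2/5 + 65^2/5 + 37.5^2/5) - 3*19
     = 0.035088 * 1757.8 - 57
     = 4.677193.
Step 4: Ties present; correction factor C = 1 - 42/(18^3 - 18) = 0.992776. Corrected H = 4.677193 / 0.992776 = 4.711227.
Step 5: Under H0, H ~ chi^2(3); p-value = 0.194206.
Step 6: alpha = 0.1. fail to reject H0.

H = 4.7112, df = 3, p = 0.194206, fail to reject H0.


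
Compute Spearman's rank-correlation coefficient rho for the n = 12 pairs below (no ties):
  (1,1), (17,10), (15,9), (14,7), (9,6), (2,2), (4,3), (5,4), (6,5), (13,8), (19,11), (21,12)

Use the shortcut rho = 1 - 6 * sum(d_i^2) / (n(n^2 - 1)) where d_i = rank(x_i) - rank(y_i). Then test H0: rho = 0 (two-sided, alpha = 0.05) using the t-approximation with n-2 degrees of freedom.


Step 1: Rank x and y separately (midranks; no ties here).
rank(x): 1->1, 17->10, 15->9, 14->8, 9->6, 2->2, 4->3, 5->4, 6->5, 13->7, 19->11, 21->12
rank(y): 1->1, 10->10, 9->9, 7->7, 6->6, 2->2, 3->3, 4->4, 5->5, 8->8, 11->11, 12->12
Step 2: d_i = R_x(i) - R_y(i); compute d_i^2.
  (1-1)^2=0, (10-10)^2=0, (9-9)^2=0, (8-7)^2=1, (6-6)^2=0, (2-2)^2=0, (3-3)^2=0, (4-4)^2=0, (5-5)^2=0, (7-8)^2=1, (11-11)^2=0, (12-12)^2=0
sum(d^2) = 2.
Step 3: rho = 1 - 6*2 / (12*(12^2 - 1)) = 1 - 12/1716 = 0.993007.
Step 4: Under H0, t = rho * sqrt((n-2)/(1-rho^2)) = 26.5990 ~ t(10).
Step 5: Two-sided p-value from the t-distribution with 10 df = 0.000000.
Step 6: alpha = 0.05. reject H0.

rho = 0.9930, p = 0.000000, reject H0 at alpha = 0.05.


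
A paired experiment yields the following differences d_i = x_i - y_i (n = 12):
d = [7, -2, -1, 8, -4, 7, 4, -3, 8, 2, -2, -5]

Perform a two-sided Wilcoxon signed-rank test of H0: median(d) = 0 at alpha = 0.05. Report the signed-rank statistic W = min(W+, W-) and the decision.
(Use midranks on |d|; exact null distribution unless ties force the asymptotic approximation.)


Step 1: Drop any zero differences (none here) and take |d_i|.
|d| = [7, 2, 1, 8, 4, 7, 4, 3, 8, 2, 2, 5]
Step 2: Midrank |d_i| (ties get averaged ranks).
ranks: |7|->9.5, |2|->3, |1|->1, |8|->11.5, |4|->6.5, |7|->9.5, |4|->6.5, |3|->5, |8|->11.5, |2|->3, |2|->3, |5|->8
Step 3: Attach original signs; sum ranks with positive sign and with negative sign.
W+ = 9.5 + 11.5 + 9.5 + 6.5 + 11.5 + 3 = 51.5
W- = 3 + 1 + 6.5 + 5 + 3 + 8 = 26.5
(Check: W+ + W- = 78 should equal n(n+1)/2 = 78.)
Step 4: Test statistic W = min(W+, W-) = 26.5.
Step 5: Ties in |d|, so use the tie-corrected normal approximation.
        E[W] = n(n+1)/4 = 12*13/4 = 39.
        Tie groups: |d|=2 (t=3), |d|=4 (t=2), |d|=7 (t=2), |d|=8 (t=2); sum(t^3 - t) = 42.
        Var[W] = n(n+1)(2n+1)/24 - sum(t^3-t)/48 = 3900/24 - 42/48 = 161.625.
        z = (W - E[W]) / sqrt(Var[W]) = (26.5 - 39) / 12.7132 = -0.9832.
        Two-sided p = 2*Phi(z) = 0.325494.
Step 6: alpha = 0.05. fail to reject H0.

W+ = 51.5, W- = 26.5, W = min = 26.5, p = 0.325494, fail to reject H0.


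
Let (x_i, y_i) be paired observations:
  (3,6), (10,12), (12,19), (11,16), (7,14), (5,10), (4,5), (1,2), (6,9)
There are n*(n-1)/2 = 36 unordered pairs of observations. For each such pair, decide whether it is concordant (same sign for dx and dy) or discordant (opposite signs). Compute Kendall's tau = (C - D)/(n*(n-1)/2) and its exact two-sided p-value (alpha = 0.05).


Step 1: Enumerate the 36 unordered pairs (i,j) with i<j and classify each by sign(x_j-x_i) * sign(y_j-y_i).
  (1,2):dx=+7,dy=+6->C; (1,3):dx=+9,dy=+13->C; (1,4):dx=+8,dy=+10->C; (1,5):dx=+4,dy=+8->C
  (1,6):dx=+2,dy=+4->C; (1,7):dx=+1,dy=-1->D; (1,8):dx=-2,dy=-4->C; (1,9):dx=+3,dy=+3->C
  (2,3):dx=+2,dy=+7->C; (2,4):dx=+1,dy=+4->C; (2,5):dx=-3,dy=+2->D; (2,6):dx=-5,dy=-2->C
  (2,7):dx=-6,dy=-7->C; (2,8):dx=-9,dy=-10->C; (2,9):dx=-4,dy=-3->C; (3,4):dx=-1,dy=-3->C
  (3,5):dx=-5,dy=-5->C; (3,6):dx=-7,dy=-9->C; (3,7):dx=-8,dy=-14->C; (3,8):dx=-11,dy=-17->C
  (3,9):dx=-6,dy=-10->C; (4,5):dx=-4,dy=-2->C; (4,6):dx=-6,dy=-6->C; (4,7):dx=-7,dy=-11->C
  (4,8):dx=-10,dy=-14->C; (4,9):dx=-5,dy=-7->C; (5,6):dx=-2,dy=-4->C; (5,7):dx=-3,dy=-9->C
  (5,8):dx=-6,dy=-12->C; (5,9):dx=-1,dy=-5->C; (6,7):dx=-1,dy=-5->C; (6,8):dx=-4,dy=-8->C
  (6,9):dx=+1,dy=-1->D; (7,8):dx=-3,dy=-3->C; (7,9):dx=+2,dy=+4->C; (8,9):dx=+5,dy=+7->C
Step 2: C = 33, D = 3, total pairs = 36.
Step 3: tau = (C - D)/(n(n-1)/2) = (33 - 3)/36 = 0.833333.
Step 4: Exact two-sided p-value (enumerate n! = 362880 permutations of y under H0): p = 0.000854.
Step 5: alpha = 0.05. reject H0.

tau_b = 0.8333 (C=33, D=3), p = 0.000854, reject H0.


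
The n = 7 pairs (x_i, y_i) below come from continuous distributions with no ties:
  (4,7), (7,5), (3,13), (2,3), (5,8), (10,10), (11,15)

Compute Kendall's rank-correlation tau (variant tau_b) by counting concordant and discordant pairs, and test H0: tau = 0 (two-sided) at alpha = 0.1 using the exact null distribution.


Step 1: Enumerate the 21 unordered pairs (i,j) with i<j and classify each by sign(x_j-x_i) * sign(y_j-y_i).
  (1,2):dx=+3,dy=-2->D; (1,3):dx=-1,dy=+6->D; (1,4):dx=-2,dy=-4->C; (1,5):dx=+1,dy=+1->C
  (1,6):dx=+6,dy=+3->C; (1,7):dx=+7,dy=+8->C; (2,3):dx=-4,dy=+8->D; (2,4):dx=-5,dy=-2->C
  (2,5):dx=-2,dy=+3->D; (2,6):dx=+3,dy=+5->C; (2,7):dx=+4,dy=+10->C; (3,4):dx=-1,dy=-10->C
  (3,5):dx=+2,dy=-5->D; (3,6):dx=+7,dy=-3->D; (3,7):dx=+8,dy=+2->C; (4,5):dx=+3,dy=+5->C
  (4,6):dx=+8,dy=+7->C; (4,7):dx=+9,dy=+12->C; (5,6):dx=+5,dy=+2->C; (5,7):dx=+6,dy=+7->C
  (6,7):dx=+1,dy=+5->C
Step 2: C = 15, D = 6, total pairs = 21.
Step 3: tau = (C - D)/(n(n-1)/2) = (15 - 6)/21 = 0.428571.
Step 4: Exact two-sided p-value (enumerate n! = 5040 permutations of y under H0): p = 0.238889.
Step 5: alpha = 0.1. fail to reject H0.

tau_b = 0.4286 (C=15, D=6), p = 0.238889, fail to reject H0.


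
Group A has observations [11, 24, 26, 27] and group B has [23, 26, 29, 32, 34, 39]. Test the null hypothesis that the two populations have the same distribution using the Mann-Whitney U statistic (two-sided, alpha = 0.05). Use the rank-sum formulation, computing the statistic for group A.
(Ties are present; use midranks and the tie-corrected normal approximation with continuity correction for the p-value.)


Step 1: Combine and sort all 10 observations; assign midranks.
sorted (value, group): (11,X), (23,Y), (24,X), (26,X), (26,Y), (27,X), (29,Y), (32,Y), (34,Y), (39,Y)
ranks: 11->1, 23->2, 24->3, 26->4.5, 26->4.5, 27->6, 29->7, 32->8, 34->9, 39->10
Step 2: Rank sum for X: R1 = 1 + 3 + 4.5 + 6 = 14.5.
Step 3: U_X = R1 - n1(n1+1)/2 = 14.5 - 4*5/2 = 14.5 - 10 = 4.5.
       U_Y = n1*n2 - U_X = 24 - 4.5 = 19.5.
Step 4: Ties are present, so use the tie-corrected normal approximation (with continuity correction) for the p-value.
Step 5: p-value = 0.134407; compare to alpha = 0.05. fail to reject H0.

U_X = 4.5, p = 0.134407, fail to reject H0 at alpha = 0.05.


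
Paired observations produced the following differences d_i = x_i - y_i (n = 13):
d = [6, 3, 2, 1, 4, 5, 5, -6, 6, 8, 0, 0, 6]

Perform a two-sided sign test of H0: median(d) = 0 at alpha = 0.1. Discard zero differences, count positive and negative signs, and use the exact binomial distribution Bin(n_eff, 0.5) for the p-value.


Step 1: Discard zero differences. Original n = 13; n_eff = number of nonzero differences = 11.
Nonzero differences (with sign): +6, +3, +2, +1, +4, +5, +5, -6, +6, +8, +6
Step 2: Count signs: positive = 10, negative = 1.
Step 3: Under H0: P(positive) = 0.5, so the number of positives S ~ Bin(11, 0.5).
Step 4: Two-sided exact p-value = sum of Bin(11,0.5) probabilities at or below the observed probability = 0.011719.
Step 5: alpha = 0.1. reject H0.

n_eff = 11, pos = 10, neg = 1, p = 0.011719, reject H0.


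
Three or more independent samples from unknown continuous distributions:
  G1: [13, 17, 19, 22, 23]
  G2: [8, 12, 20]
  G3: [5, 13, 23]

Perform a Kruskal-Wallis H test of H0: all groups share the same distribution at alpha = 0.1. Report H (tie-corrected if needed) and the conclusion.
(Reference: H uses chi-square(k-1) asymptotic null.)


Step 1: Combine all N = 11 observations and assign midranks.
sorted (value, group, rank): (5,G3,1), (8,G2,2), (12,G2,3), (13,G1,4.5), (13,G3,4.5), (17,G1,6), (19,G1,7), (20,G2,8), (22,G1,9), (23,G1,10.5), (23,G3,10.5)
Step 2: Sum ranks within each group.
R_1 = 37 (n_1 = 5)
R_2 = 13 (n_2 = 3)
R_3 = 16 (n_3 = 3)
Step 3: H = 12/(N(N+1)) * sum(R_i^2/n_i) - 3(N+1)
     = 12/(11*12) * (37^2/5 + 13^2/3 + 16^2/3) - 3*12
     = 0.090909 * 415.467 - 36
     = 1.769697.
Step 4: Ties present; correction factor C = 1 - 12/(11^3 - 11) = 0.990909. Corrected H = 1.769697 / 0.990909 = 1.785933.
Step 5: Under H0, H ~ chi^2(2); p-value = 0.409439.
Step 6: alpha = 0.1. fail to reject H0.

H = 1.7859, df = 2, p = 0.409439, fail to reject H0.
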